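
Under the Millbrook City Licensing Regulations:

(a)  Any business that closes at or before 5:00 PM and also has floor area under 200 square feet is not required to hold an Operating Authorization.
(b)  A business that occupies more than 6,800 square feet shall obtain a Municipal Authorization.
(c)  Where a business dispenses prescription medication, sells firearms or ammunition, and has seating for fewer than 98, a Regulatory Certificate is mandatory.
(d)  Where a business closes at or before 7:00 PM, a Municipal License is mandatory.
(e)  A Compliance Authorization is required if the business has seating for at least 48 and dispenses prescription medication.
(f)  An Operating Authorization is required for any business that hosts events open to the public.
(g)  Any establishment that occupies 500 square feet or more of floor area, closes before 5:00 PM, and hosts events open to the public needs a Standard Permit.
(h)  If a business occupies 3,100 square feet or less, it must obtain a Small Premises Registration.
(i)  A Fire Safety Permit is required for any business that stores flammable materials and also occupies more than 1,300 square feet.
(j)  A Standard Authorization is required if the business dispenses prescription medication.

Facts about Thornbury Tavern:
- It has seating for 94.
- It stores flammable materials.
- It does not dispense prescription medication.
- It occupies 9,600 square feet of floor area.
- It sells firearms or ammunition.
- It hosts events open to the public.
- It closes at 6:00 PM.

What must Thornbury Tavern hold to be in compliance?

Fire Safety Permit, Municipal Authorization, Municipal License, Operating Authorization

(a) closes 6:00 PM, after 5:00 PM; floor area 9,600 square feet ≥ 200 square feet → Operating Authorization exemption does not apply.
(b) floor area 9,600 square feet > 6,800 square feet → Municipal Authorization required.
(c) does not dispense prescription medication; sells firearms or ammunition; seating 94 < 98 → Regulatory Certificate not required.
(d) closes 6:00 PM, at/before 7:00 PM → Municipal License required.
(e) seating 94 ≥ 48; does not dispense prescription medication → Compliance Authorization not required.
(f) hosts events open to the public → Operating Authorization required.
(g) floor area 9,600 square feet ≥ 500 square feet; closes 6:00 PM, after 5:00 PM; hosts events open to the public → Standard Permit not required.
(h) floor area 9,600 square feet > 3,100 square feet → Small Premises Registration not required.
(i) stores flammable materials; floor area 9,600 square feet > 1,300 square feet → Fire Safety Permit required.
(j) does not dispense prescription medication → Standard Authorization not required.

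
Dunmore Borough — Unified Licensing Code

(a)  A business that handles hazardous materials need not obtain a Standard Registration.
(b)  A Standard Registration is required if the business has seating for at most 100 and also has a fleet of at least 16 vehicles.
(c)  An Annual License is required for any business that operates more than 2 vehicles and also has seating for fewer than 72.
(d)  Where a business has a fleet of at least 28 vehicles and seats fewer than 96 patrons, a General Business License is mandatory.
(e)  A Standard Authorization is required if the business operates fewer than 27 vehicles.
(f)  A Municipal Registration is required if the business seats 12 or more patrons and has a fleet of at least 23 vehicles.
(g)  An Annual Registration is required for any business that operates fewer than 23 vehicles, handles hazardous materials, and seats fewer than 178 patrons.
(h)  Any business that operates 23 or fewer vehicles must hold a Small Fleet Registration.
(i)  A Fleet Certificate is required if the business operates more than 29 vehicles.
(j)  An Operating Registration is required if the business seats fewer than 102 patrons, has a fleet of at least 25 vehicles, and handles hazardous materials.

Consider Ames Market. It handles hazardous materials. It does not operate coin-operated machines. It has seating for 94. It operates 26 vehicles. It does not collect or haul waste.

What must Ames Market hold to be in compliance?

Municipal Registration, Operating Registration, Standard Authorization

(a) handles hazardous materials → exempt from Standard Registration.
(b) seating 94 ≤ 100; vehicles 26 ≥ 16 → Standard Registration required.
(c) vehicles 26 > 2; seating 94 ≥ 72 → Annual License not required.
(d) vehicles 26 < 28; seating 94 < 96 → General Business License not required.
(e) vehicles 26 < 27 → Standard Authorization required.
(f) seating 94 ≥ 12; vehicles 26 ≥ 23 → Municipal Registration required.
(g) vehicles 26 ≥ 23; handles hazardous materials; seating 94 < 178 → Annual Registration not required.
(h) vehicles 26 > 23 → Small Fleet Registration not required.
(i) vehicles 26 ≤ 29 → Fleet Certificate not required.
(j) seating 94 < 102; vehicles 26 ≥ 25; handles hazardous materials → Operating Registration required.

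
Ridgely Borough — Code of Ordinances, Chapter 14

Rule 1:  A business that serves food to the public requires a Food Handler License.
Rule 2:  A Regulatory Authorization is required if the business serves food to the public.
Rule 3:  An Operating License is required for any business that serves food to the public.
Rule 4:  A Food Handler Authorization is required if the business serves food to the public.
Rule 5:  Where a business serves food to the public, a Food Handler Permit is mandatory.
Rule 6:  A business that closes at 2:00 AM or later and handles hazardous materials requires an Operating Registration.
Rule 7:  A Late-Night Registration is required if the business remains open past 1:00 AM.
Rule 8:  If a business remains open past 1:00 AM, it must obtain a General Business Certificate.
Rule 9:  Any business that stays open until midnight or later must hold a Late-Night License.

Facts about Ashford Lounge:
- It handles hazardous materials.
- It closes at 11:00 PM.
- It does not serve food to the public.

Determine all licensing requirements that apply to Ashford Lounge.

Rule 1: does not serve food to the public → Food Handler License not required.
Rule 2: does not serve food to the public → Regulatory Authorization not required.
Rule 3: does not serve food to the public → Operating License not required.
Rule 4: does not serve food to the public → Food Handler Authorization not required.
Rule 5: does not serve food to the public → Food Handler Permit not required.
Rule 6: closes 11:00 PM, at/before 2:00 AM; handles hazardous materials → Operating Registration not required.
Rule 7: closes 11:00 PM, at/before 1:00 AM → Late-Night Registration not required.
Rule 8: closes 11:00 PM, at/before 1:00 AM → General Business Certificate not required.
Rule 9: closes 11:00 PM, at/before midnight → Late-Night License not required.

None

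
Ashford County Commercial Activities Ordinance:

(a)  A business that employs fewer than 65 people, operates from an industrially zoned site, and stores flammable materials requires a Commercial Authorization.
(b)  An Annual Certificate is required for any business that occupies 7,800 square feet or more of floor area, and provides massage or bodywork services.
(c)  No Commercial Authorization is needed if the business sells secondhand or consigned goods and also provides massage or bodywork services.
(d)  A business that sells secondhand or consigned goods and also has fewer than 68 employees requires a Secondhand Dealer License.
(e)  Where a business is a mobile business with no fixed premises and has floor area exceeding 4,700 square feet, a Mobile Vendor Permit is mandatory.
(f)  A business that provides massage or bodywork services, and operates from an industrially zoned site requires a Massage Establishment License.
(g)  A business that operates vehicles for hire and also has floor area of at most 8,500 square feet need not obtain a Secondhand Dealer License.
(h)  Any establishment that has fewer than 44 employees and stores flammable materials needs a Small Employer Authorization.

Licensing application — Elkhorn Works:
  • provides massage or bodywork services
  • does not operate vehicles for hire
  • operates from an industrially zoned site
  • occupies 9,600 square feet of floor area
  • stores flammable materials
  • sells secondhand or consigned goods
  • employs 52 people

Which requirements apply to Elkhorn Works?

Annual Certificate, Massage Establishment License, Secondhand Dealer License

(a) employees 52 < 65; operates from an industrially zoned site; stores flammable materials → Commercial Authorization required.
(b) floor area 9,600 square feet ≥ 7,800 square feet; provides massage or bodywork services → Annual Certificate required.
(c) sells secondhand or consigned goods; provides massage or bodywork services → exempt from Commercial Authorization.
(d) sells secondhand or consigned goods; employees 52 < 68 → Secondhand Dealer License required.
(e) operates from an industrially zoned site (not: is a mobile business with no fixed premises); floor area 9,600 square feet > 4,700 square feet → Mobile Vendor Permit not required.
(f) provides massage or bodywork services; operates from an industrially zoned site → Massage Establishment License required.
(g) does not operate vehicles for hire; floor area 9,600 square feet > 8,500 square feet → Secondhand Dealer License exemption does not apply.
(h) employees 52 ≥ 44; stores flammable materials → Small Employer Authorization not required.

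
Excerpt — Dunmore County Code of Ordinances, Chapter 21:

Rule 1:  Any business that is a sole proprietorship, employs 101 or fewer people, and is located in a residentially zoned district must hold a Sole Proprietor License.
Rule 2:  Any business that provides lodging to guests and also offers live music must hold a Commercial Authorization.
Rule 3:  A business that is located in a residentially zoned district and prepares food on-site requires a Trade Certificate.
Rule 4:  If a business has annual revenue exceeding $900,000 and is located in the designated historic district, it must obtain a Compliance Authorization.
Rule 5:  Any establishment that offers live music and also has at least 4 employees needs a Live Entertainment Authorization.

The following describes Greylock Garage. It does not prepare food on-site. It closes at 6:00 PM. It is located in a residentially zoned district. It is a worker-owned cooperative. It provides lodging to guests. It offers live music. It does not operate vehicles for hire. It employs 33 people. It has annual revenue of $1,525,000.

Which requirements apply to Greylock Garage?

Rule 1: is a worker-owned cooperative (not: is a sole proprietorship); employees 33 ≤ 101; is located in a residentially zoned district → Sole Proprietor License not required.
Rule 2: provides lodging to guests; offers live music → Commercial Authorization required.
Rule 3: is located in a residentially zoned district; does not prepare food on-site → Trade Certificate not required.
Rule 4: revenue $1,525,000 > $900,000; is located in a residentially zoned district (not: is located in the designated historic district) → Compliance Authorization not required.
Rule 5: offers live music; employees 33 ≥ 4 → Live Entertainment Authorization required.

Commercial Authorization, Live Entertainment Authorization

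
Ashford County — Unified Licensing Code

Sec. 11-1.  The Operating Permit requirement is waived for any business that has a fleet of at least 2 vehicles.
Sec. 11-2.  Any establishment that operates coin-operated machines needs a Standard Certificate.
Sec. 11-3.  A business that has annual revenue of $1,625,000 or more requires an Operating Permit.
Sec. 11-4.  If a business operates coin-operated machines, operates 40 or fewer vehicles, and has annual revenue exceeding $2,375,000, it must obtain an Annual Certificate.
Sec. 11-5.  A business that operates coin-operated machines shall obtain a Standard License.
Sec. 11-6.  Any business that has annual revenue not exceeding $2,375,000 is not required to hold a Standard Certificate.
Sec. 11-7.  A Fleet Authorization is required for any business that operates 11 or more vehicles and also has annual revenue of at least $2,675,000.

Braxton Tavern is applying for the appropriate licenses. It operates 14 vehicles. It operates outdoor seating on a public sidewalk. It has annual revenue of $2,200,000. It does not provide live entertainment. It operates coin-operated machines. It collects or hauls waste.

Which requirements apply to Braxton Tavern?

Sec. 11-1. vehicles 14 ≥ 2 → exempt from Operating Permit.
Sec. 11-2. operates coin-operated machines → Standard Certificate required.
Sec. 11-3. revenue $2,200,000 ≥ $1,625,000 → Operating Permit required.
Sec. 11-4. operates coin-operated machines; vehicles 14 ≤ 40; revenue $2,200,000 ≤ $2,375,000 → Annual Certificate not required.
Sec. 11-5. operates coin-operated machines → Standard License required.
Sec. 11-6. revenue $2,200,000 ≤ $2,375,000 → exempt from Standard Certificate.
Sec. 11-7. vehicles 14 ≥ 11; revenue $2,200,000 < $2,675,000 → Fleet Authorization not required.

Standard License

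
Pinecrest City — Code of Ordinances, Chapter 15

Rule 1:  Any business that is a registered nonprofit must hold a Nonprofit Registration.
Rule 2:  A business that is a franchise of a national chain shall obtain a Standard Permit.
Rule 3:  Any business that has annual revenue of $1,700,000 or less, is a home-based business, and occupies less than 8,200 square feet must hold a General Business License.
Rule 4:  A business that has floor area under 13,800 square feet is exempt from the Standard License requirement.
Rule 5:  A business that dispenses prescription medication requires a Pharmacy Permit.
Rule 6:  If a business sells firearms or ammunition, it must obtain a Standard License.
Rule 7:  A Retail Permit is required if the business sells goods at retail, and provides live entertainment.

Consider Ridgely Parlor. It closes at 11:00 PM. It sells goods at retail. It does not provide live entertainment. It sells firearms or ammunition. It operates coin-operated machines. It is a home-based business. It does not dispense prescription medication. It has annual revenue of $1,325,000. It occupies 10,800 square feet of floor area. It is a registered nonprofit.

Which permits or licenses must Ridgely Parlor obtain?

Nonprofit Registration

Rule 1: is a registered nonprofit → Nonprofit Registration required.
Rule 2: is a registered nonprofit (not: is a franchise of a national chain) → Standard Permit not required.
Rule 3: revenue $1,325,000 ≤ $1,700,000; is a home-based business; floor area 10,800 square feet ≥ 8,200 square feet → General Business License not required.
Rule 4: floor area 10,800 square feet < 13,800 square feet → exempt from Standard License.
Rule 5: does not dispense prescription medication → Pharmacy Permit not required.
Rule 6: sells firearms or ammunition → Standard License required.
Rule 7: sells goods at retail; does not provide live entertainment → Retail Permit not required.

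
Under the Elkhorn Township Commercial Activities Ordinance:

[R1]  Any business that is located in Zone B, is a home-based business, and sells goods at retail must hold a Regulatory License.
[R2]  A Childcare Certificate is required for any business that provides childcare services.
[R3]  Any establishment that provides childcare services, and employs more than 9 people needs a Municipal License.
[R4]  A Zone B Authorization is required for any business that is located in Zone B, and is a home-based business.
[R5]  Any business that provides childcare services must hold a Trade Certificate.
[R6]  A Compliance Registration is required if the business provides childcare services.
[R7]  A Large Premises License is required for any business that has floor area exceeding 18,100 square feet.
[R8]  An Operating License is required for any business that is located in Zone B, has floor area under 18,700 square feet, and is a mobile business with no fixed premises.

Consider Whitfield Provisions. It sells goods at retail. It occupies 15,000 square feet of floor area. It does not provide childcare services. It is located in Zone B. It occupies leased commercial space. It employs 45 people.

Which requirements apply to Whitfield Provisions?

[R1] is located in Zone B; occupies leased commercial space (not: is a home-based business); sells goods at retail → Regulatory License not required.
[R2] does not provide childcare services → Childcare Certificate not required.
[R3] does not provide childcare services; employees 45 > 9 → Municipal License not required.
[R4] is located in Zone B; occupies leased commercial space (not: is a home-based business) → Zone B Authorization not required.
[R5] does not provide childcare services → Trade Certificate not required.
[R6] does not provide childcare services → Compliance Registration not required.
[R7] floor area 15,000 square feet ≤ 18,100 square feet → Large Premises License not required.
[R8] is located in Zone B; floor area 15,000 square feet < 18,700 square feet; occupies leased commercial space (not: is a mobile business with no fixed premises) → Operating License not required.

None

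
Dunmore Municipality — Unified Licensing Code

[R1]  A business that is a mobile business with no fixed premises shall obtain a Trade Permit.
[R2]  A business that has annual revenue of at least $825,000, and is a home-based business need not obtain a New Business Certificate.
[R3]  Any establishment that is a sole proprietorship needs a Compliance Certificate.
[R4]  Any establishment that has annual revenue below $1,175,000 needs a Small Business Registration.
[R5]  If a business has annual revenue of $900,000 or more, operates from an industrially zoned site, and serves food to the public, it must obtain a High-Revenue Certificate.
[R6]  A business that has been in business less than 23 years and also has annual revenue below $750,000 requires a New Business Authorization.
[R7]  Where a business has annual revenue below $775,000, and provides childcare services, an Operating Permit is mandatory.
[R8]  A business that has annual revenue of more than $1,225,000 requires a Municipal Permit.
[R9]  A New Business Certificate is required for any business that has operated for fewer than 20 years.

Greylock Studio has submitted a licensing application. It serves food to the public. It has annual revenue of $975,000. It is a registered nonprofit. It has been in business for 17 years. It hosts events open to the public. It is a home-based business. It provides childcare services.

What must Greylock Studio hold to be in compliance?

Small Business Registration

[R1] is a home-based business (not: is a mobile business with no fixed premises) → Trade Permit not required.
[R2] revenue $975,000 ≥ $825,000; is a home-based business → exempt from New Business Certificate.
[R3] is a registered nonprofit (not: is a sole proprietorship) → Compliance Certificate not required.
[R4] revenue $975,000 < $1,175,000 → Small Business Registration required.
[R5] revenue $975,000 ≥ $900,000; is a home-based business (not: operates from an industrially zoned site); serves food to the public → High-Revenue Certificate not required.
[R6] years in business 17 < 23; revenue $975,000 ≥ $750,000 → New Business Authorization not required.
[R7] revenue $975,000 ≥ $775,000; provides childcare services → Operating Permit not required.
[R8] revenue $975,000 ≤ $1,225,000 → Municipal Permit not required.
[R9] years in business 17 < 20 → New Business Certificate required.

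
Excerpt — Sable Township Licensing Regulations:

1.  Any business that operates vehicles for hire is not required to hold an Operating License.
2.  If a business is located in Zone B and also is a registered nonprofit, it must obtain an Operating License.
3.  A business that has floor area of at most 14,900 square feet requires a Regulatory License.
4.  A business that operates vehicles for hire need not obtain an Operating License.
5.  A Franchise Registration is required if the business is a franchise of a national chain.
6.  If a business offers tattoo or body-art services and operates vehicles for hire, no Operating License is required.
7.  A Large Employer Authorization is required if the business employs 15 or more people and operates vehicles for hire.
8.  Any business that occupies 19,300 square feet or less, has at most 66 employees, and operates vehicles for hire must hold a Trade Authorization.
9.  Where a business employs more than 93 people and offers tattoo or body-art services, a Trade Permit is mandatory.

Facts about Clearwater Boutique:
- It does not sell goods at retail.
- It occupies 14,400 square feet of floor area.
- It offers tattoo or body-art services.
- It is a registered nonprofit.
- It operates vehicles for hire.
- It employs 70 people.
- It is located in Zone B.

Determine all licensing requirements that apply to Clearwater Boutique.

1. operates vehicles for hire → exempt from Operating License.
2. is located in Zone B; is a registered nonprofit → Operating License required.
3. floor area 14,400 square feet ≤ 14,900 square feet → Regulatory License required.
4. operates vehicles for hire → exempt from Operating License.
5. is a registered nonprofit (not: is a franchise of a national chain) → Franchise Registration not required.
6. offers tattoo or body-art services; operates vehicles for hire → exempt from Operating License.
7. employees 70 ≥ 15; operates vehicles for hire → Large Employer Authorization required.
8. floor area 14,400 square feet ≤ 19,300 square feet; employees 70 > 66; operates vehicles for hire → Trade Authorization not required.
9. employees 70 ≤ 93; offers tattoo or body-art services → Trade Permit not required.

Large Employer Authorization, Regulatory License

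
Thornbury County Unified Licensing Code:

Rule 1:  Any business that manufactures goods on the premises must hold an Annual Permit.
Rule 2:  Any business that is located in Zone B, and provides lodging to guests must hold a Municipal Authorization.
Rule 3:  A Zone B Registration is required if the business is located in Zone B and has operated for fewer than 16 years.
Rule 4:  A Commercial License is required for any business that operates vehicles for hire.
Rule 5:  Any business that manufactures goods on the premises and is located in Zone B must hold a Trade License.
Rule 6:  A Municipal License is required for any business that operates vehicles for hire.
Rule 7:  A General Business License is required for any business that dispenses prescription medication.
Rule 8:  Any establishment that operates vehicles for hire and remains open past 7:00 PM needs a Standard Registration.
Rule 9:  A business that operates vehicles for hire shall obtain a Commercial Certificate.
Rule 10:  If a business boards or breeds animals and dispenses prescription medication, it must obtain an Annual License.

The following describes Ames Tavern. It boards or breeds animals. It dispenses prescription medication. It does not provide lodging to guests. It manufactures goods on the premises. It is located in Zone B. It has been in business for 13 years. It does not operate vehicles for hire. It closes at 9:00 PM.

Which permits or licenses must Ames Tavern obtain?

Rule 1: manufactures goods on the premises → Annual Permit required.
Rule 2: is located in Zone B; does not provide lodging to guests → Municipal Authorization not required.
Rule 3: is located in Zone B; years in business 13 < 16 → Zone B Registration required.
Rule 4: does not operate vehicles for hire → Commercial License not required.
Rule 5: manufactures goods on the premises; is located in Zone B → Trade License required.
Rule 6: does not operate vehicles for hire → Municipal License not required.
Rule 7: dispenses prescription medication → General Business License required.
Rule 8: does not operate vehicles for hire; closes 9:00 PM, after 7:00 PM → Standard Registration not required.
Rule 9: does not operate vehicles for hire → Commercial Certificate not required.
Rule 10: boards or breeds animals; dispenses prescription medication → Annual License required.

Annual License, Annual Permit, General Business License, Trade License, Zone B Registration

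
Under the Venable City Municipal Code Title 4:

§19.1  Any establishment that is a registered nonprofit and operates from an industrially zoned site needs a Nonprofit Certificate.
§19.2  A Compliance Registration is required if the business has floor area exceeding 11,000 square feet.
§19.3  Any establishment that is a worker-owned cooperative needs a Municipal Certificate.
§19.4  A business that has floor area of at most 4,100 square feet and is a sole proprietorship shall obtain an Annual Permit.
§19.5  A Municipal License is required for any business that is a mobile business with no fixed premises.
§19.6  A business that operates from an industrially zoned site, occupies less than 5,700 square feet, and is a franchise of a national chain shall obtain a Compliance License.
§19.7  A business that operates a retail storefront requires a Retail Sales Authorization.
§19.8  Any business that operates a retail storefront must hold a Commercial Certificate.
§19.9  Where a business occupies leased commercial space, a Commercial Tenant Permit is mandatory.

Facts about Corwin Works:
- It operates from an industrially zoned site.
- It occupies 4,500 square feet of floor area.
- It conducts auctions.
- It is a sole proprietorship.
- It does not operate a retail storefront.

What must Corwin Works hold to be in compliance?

None

§19.1 is a sole proprietorship (not: is a registered nonprofit); operates from an industrially zoned site → Nonprofit Certificate not required.
§19.2 floor area 4,500 square feet ≤ 11,000 square feet → Compliance Registration not required.
§19.3 is a sole proprietorship (not: is a worker-owned cooperative) → Municipal Certificate not required.
§19.4 floor area 4,500 square feet > 4,100 square feet; is a sole proprietorship → Annual Permit not required.
§19.5 operates from an industrially zoned site (not: is a mobile business with no fixed premises) → Municipal License not required.
§19.6 operates from an industrially zoned site; floor area 4,500 square feet < 5,700 square feet; is a sole proprietorship (not: is a franchise of a national chain) → Compliance License not required.
§19.7 does not operate a retail storefront → Retail Sales Authorization not required.
§19.8 does not operate a retail storefront → Commercial Certificate not required.
§19.9 operates from an industrially zoned site (not: occupies leased commercial space) → Commercial Tenant Permit not required.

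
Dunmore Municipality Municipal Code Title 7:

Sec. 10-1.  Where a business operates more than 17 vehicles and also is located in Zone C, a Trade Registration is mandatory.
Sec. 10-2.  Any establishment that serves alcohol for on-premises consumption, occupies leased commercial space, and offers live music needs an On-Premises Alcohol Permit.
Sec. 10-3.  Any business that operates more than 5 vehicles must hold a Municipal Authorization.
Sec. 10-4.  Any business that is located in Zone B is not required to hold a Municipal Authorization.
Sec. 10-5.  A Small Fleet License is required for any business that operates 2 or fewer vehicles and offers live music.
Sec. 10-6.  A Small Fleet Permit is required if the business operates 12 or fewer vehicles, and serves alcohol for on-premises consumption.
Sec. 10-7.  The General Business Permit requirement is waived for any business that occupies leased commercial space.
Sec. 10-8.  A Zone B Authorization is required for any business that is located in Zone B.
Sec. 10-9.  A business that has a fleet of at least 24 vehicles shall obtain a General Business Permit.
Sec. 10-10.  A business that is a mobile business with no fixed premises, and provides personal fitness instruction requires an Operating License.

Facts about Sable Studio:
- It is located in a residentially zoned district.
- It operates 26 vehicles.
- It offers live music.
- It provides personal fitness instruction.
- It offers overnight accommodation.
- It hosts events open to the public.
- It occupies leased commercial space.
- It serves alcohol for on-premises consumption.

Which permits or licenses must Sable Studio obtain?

Sec. 10-1. vehicles 26 > 17; is located in a residentially zoned district (not: is located in Zone C) → Trade Registration not required.
Sec. 10-2. serves alcohol for on-premises consumption; occupies leased commercial space; offers live music → On-Premises Alcohol Permit required.
Sec. 10-3. vehicles 26 > 5 → Municipal Authorization required.
Sec. 10-4. is located in a residentially zoned district (not: is located in Zone B) → Municipal Authorization exemption does not apply.
Sec. 10-5. vehicles 26 > 2; offers live music → Small Fleet License not required.
Sec. 10-6. vehicles 26 > 12; serves alcohol for on-premises consumption → Small Fleet Permit not required.
Sec. 10-7. occupies leased commercial space → exempt from General Business Permit.
Sec. 10-8. is located in a residentially zoned district (not: is located in Zone B) → Zone B Authorization not required.
Sec. 10-9. vehicles 26 ≥ 24 → General Business Permit required.
Sec. 10-10. occupies leased commercial space (not: is a mobile business with no fixed premises); provides personal fitness instruction → Operating License not required.

Municipal Authorization, On-Premises Alcohol Permit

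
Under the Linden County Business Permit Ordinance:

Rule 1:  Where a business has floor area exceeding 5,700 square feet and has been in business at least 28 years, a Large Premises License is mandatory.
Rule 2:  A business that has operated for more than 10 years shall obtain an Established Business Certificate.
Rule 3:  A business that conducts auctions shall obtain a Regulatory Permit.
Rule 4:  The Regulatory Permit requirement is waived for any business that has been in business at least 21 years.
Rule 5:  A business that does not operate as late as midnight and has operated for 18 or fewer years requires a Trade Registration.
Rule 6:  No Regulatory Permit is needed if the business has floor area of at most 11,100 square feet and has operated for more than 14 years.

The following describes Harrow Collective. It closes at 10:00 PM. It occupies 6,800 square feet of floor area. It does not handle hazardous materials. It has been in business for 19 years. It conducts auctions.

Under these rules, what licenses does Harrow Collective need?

Rule 1: floor area 6,800 square feet > 5,700 square feet; years in business 19 < 28 → Large Premises License not required.
Rule 2: years in business 19 > 10 → Established Business Certificate required.
Rule 3: conducts auctions → Regulatory Permit required.
Rule 4: years in business 19 < 21 → Regulatory Permit exemption does not apply.
Rule 5: closes 10:00 PM, at/before midnight; years in business 19 > 18 → Trade Registration not required.
Rule 6: floor area 6,800 square feet ≤ 11,100 square feet; years in business 19 > 14 → exempt from Regulatory Permit.

Established Business Certificate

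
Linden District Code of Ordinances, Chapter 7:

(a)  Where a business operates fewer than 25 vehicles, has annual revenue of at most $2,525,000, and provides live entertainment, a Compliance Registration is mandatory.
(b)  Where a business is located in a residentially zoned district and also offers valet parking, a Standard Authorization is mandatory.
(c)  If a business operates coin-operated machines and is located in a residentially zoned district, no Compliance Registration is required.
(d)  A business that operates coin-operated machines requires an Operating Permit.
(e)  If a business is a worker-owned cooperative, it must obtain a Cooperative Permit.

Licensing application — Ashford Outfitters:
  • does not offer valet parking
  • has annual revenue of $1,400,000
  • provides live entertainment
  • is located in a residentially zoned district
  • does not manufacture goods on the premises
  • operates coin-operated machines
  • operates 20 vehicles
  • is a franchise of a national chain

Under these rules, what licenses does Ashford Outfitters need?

Operating Permit

(a) vehicles 20 < 25; revenue $1,400,000 ≤ $2,525,000; provides live entertainment → Compliance Registration required.
(b) is located in a residentially zoned district; does not offer valet parking → Standard Authorization not required.
(c) operates coin-operated machines; is located in a residentially zoned district → exempt from Compliance Registration.
(d) operates coin-operated machines → Operating Permit required.
(e) is a franchise of a national chain (not: is a worker-owned cooperative) → Cooperative Permit not required.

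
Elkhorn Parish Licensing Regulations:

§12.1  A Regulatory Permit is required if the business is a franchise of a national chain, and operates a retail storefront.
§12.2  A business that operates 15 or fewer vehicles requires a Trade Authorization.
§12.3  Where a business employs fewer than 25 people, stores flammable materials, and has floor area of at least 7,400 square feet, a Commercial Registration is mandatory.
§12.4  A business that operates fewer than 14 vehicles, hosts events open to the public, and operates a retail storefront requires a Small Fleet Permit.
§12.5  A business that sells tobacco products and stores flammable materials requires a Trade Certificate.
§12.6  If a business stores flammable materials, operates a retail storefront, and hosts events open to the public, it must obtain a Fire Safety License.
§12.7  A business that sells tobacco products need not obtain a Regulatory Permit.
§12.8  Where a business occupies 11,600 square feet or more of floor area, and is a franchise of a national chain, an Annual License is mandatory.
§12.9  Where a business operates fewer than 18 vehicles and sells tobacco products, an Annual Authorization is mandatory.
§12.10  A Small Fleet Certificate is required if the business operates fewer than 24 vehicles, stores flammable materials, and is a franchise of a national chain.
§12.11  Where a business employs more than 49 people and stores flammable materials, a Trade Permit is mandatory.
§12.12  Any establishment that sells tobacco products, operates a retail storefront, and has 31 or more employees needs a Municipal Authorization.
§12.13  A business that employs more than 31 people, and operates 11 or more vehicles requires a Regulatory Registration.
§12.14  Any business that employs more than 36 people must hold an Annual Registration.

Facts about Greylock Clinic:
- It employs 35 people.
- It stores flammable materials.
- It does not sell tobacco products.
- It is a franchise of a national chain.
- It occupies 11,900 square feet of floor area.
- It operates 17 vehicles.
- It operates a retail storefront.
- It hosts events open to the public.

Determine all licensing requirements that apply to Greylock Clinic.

Annual License, Fire Safety License, Regulatory Permit, Regulatory Registration, Small Fleet Certificate

§12.1 is a franchise of a national chain; operates a retail storefront → Regulatory Permit required.
§12.2 vehicles 17 > 15 → Trade Authorization not required.
§12.3 employees 35 ≥ 25; stores flammable materials; floor area 11,900 square feet ≥ 7,400 square feet → Commercial Registration not required.
§12.4 vehicles 17 ≥ 14; hosts events open to the public; operates a retail storefront → Small Fleet Permit not required.
§12.5 does not sell tobacco products; stores flammable materials → Trade Certificate not required.
§12.6 stores flammable materials; operates a retail storefront; hosts events open to the public → Fire Safety License required.
§12.7 does not sell tobacco products → Regulatory Permit exemption does not apply.
§12.8 floor area 11,900 square feet ≥ 11,600 square feet; is a franchise of a national chain → Annual License required.
§12.9 vehicles 17 < 18; does not sell tobacco products → Annual Authorization not required.
§12.10 vehicles 17 < 24; stores flammable materials; is a franchise of a national chain → Small Fleet Certificate required.
§12.11 employees 35 ≤ 49; stores flammable materials → Trade Permit not required.
§12.12 does not sell tobacco products; operates a retail storefront; employees 35 ≥ 31 → Municipal Authorization not required.
§12.13 employees 35 > 31; vehicles 17 ≥ 11 → Regulatory Registration required.
§12.14 employees 35 ≤ 36 → Annual Registration not required.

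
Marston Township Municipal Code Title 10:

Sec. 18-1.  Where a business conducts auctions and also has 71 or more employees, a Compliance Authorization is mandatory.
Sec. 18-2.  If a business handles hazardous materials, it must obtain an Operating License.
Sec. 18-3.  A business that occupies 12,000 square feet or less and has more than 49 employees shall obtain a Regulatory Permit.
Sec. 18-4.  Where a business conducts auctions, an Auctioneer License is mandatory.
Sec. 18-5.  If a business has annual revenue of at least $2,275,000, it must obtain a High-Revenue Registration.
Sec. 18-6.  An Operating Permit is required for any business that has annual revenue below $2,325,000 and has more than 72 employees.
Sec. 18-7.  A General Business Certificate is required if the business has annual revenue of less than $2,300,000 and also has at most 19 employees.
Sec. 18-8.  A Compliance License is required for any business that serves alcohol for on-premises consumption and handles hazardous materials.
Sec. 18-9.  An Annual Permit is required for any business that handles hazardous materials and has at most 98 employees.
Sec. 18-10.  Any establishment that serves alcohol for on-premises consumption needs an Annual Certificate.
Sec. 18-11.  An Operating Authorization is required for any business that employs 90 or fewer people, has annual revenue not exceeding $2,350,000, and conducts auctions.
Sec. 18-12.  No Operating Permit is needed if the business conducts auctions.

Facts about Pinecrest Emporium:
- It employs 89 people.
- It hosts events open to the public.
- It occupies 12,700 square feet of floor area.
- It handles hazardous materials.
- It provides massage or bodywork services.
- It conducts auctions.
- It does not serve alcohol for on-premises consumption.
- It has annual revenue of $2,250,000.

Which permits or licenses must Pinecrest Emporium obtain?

Sec. 18-1. conducts auctions; employees 89 ≥ 71 → Compliance Authorization required.
Sec. 18-2. handles hazardous materials → Operating License required.
Sec. 18-3. floor area 12,700 square feet > 12,000 square feet; employees 89 > 49 → Regulatory Permit not required.
Sec. 18-4. conducts auctions → Auctioneer License required.
Sec. 18-5. revenue $2,250,000 < $2,275,000 → High-Revenue Registration not required.
Sec. 18-6. revenue $2,250,000 < $2,325,000; employees 89 > 72 → Operating Permit required.
Sec. 18-7. revenue $2,250,000 < $2,300,000; employees 89 > 19 → General Business Certificate not required.
Sec. 18-8. does not serve alcohol for on-premises consumption; handles hazardous materials → Compliance License not required.
Sec. 18-9. handles hazardous materials; employees 89 ≤ 98 → Annual Permit required.
Sec. 18-10. does not serve alcohol for on-premises consumption → Annual Certificate not required.
Sec. 18-11. employees 89 ≤ 90; revenue $2,250,000 ≤ $2,350,000; conducts auctions → Operating Authorization required.
Sec. 18-12. conducts auctions → exempt from Operating Permit.

Annual Permit, Auctioneer License, Compliance Authorization, Operating Authorization, Operating License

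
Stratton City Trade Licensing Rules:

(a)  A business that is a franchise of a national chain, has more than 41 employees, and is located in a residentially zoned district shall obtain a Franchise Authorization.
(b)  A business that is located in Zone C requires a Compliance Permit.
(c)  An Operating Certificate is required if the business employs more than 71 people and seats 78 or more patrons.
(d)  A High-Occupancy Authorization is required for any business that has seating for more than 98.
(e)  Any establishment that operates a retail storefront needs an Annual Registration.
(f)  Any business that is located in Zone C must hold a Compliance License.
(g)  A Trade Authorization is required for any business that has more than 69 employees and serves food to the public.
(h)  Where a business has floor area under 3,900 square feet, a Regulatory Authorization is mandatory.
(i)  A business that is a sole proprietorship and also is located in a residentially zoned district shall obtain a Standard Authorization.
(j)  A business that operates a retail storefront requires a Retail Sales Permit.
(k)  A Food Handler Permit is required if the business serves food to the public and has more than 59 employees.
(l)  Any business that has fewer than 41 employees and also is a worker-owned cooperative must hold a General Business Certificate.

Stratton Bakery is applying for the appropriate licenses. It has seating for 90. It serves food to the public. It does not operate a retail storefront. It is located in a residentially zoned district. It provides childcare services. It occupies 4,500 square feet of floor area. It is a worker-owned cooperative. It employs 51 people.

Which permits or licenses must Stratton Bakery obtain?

(a) is a worker-owned cooperative (not: is a franchise of a national chain); employees 51 > 41; is located in a residentially zoned district → Franchise Authorization not required.
(b) is located in a residentially zoned district (not: is located in Zone C) → Compliance Permit not required.
(c) employees 51 ≤ 71; seating 90 ≥ 78 → Operating Certificate not required.
(d) seating 90 ≤ 98 → High-Occupancy Authorization not required.
(e) does not operate a retail storefront → Annual Registration not required.
(f) is located in a residentially zoned district (not: is located in Zone C) → Compliance License not required.
(g) employees 51 ≤ 69; serves food to the public → Trade Authorization not required.
(h) floor area 4,500 square feet ≥ 3,900 square feet → Regulatory Authorization not required.
(i) is a worker-owned cooperative (not: is a sole proprietorship); is located in a residentially zoned district → Standard Authorization not required.
(j) does not operate a retail storefront → Retail Sales Permit not required.
(k) serves food to the public; employees 51 ≤ 59 → Food Handler Permit not required.
(l) employees 51 ≥ 41; is a worker-owned cooperative → General Business Certificate not required.

None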